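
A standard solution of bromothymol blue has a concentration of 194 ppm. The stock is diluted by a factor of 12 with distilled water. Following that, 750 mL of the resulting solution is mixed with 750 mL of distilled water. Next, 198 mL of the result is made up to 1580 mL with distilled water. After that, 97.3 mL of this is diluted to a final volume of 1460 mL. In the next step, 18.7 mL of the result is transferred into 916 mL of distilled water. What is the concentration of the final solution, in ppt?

1350 ppt

Overall dilution factor = 12 × 2 × 7.980 × 15.01 × 49.98 = 1.44 × 10⁵.
194 ppm / 1.44 × 10⁵ = 1.35 × 10⁻³ ppm = 1350 ppt.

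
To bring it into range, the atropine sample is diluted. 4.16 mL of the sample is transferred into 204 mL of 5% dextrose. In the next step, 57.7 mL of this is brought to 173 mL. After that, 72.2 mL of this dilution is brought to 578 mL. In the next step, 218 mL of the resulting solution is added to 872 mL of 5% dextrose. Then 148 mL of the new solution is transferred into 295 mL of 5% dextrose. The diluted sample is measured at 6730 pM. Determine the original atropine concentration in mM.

Overall dilution factor = 50.04 × 2.998 × 8.006 × 5 × 2.993 = 1.80 × 10⁴.
Original = 6730 pM × 1.80 × 10⁴ = 1.21 × 10⁸ pM = 0.121 mM.

0.121 mM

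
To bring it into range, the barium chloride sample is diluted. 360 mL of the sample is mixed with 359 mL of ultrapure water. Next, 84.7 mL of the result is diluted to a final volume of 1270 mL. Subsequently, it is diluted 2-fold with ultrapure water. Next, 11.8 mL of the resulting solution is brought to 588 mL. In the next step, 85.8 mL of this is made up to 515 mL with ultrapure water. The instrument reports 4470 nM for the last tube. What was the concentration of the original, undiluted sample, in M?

0.0801 M

Overall dilution factor = 1.997 × 14.99 × 2 × 49.83 × 6.002 = 1.79 × 10⁴.
Original = 4470 nM × 1.79 × 10⁴ = 8.01 × 10⁷ nM = 0.0801 M.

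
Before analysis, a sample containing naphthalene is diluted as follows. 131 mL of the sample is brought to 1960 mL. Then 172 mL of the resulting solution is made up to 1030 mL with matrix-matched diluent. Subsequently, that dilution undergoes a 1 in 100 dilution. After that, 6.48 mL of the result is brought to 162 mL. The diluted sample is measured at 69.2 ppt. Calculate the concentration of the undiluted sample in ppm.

Overall dilution factor = 14.96 × 5.988 × 100 × 25 = 2.24 × 10⁵.
Original = 69.2 ppt × 2.24 × 10⁵ = 1.55 × 10⁷ ppt = 15.5 ppm.

15.5 ppm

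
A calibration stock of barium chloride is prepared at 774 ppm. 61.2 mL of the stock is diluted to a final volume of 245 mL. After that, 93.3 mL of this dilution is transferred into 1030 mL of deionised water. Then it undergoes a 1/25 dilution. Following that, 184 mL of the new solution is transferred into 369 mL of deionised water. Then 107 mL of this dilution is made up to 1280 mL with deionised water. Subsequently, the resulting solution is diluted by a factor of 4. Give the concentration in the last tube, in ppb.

Overall dilution factor = 4.003 × 12.04 × 25 × 3.005 × 11.96 × 4 = 1.73 × 10⁵.
774 ppm / 1.73 × 10⁵ = 4.47 × 10⁻³ ppm = 4.47 ppb.

4.47 ppb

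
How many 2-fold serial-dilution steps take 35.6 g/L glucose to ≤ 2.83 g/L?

4

Need 2ⁿ ≥ 12.6, so n ≥ log(12.6)/log(2) = 3.65.
Minimum whole steps: n = 4.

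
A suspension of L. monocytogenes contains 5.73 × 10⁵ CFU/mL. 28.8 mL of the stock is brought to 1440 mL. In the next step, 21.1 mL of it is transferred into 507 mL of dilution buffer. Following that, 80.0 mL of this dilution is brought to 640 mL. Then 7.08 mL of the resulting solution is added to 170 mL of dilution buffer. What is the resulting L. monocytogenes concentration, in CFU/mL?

2.29 CFU/mL

Overall dilution factor = 50 × 25.03 × 8 × 25.01 = 2.50 × 10⁵.
5.73 × 10⁵ CFU/mL / 2.50 × 10⁵ = 2.29 CFU/mL.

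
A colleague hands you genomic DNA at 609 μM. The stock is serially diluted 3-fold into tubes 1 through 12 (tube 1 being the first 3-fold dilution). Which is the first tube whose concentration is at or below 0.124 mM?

tube 2

Tube n has concentration 609 μM / 3ⁿ.
Need 3ⁿ ≥ 609 μM / 0.124 mM = 4.91, so n ≥ 1.45.
First such tube: n = 2.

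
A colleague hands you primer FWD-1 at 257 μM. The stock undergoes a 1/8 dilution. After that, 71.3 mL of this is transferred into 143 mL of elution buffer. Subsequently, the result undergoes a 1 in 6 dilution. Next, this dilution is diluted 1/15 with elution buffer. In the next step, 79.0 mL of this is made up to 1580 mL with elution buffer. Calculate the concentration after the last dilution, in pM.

Overall dilution factor = 8 × 3.006 × 6 × 15 × 20 = 4.33 × 10⁴.
257 μM / 4.33 × 10⁴ = 5.94 × 10⁻³ μM = 5940 pM.

5940 pM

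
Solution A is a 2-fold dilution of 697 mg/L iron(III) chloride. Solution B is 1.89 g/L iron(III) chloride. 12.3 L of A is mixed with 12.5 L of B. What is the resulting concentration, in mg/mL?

C_A = 697 mg/L / 2 = 348 mg/L.
C_B = 1.89 g/L = 1890 mg/L.
C_mix = (C_A·V_A + C_B·V_B)/(V_A + V_B) = (348×12.3 + 1890×12.5) / 24.80 = 1125 mg/L = 1.13 mg/mL.

1.13 mg/mL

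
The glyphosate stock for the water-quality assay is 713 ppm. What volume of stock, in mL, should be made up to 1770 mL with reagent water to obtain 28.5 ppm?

V₁ = C₂V₂/C₁ = 28.5 × 1770 / 713 = 70.8 mL.

70.8 mL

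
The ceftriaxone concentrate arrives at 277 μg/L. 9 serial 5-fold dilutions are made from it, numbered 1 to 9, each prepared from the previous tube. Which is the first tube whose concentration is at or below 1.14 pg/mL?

Tube n has concentration 277 μg/L / 5ⁿ.
Need 5ⁿ ≥ 277 μg/L / 1.14 pg/mL = 2.43 × 10⁵, so n ≥ 7.71.
First such tube: n = 8.

tube 8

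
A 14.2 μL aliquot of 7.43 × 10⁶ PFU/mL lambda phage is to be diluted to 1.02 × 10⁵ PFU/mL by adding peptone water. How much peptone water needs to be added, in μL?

V₂ = C₁V₁/C₂ = 7.43 × 10⁶ × 14.2 / 1.02 × 10⁵ = 1034 μL.
Diluent to add = V₂ − V₁ = 1034 − 14.2 = 1020 μL.

1020 μL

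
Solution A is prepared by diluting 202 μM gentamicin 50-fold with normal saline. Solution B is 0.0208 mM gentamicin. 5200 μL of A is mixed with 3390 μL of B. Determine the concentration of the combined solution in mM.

C_A = 202 μM / 50 = 4.04 μM.
C_B = 0.0208 mM = 20.8 μM.
C_mix = (C_A·V_A + C_B·V_B)/(V_A + V_B) = (4.04×5200 + 20.8×3390) / 8590 = 10.7 μM = 0.0107 mM.

0.0107 mM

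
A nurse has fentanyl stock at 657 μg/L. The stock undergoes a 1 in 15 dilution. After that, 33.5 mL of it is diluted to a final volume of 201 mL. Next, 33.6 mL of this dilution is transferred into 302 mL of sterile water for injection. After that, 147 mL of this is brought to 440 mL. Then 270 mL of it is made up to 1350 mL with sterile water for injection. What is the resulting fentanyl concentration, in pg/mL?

Overall dilution factor = 15 × 6 × 9.988 × 2.993 × 5 = 1.35 × 10⁴.
657 μg/L / 1.35 × 10⁴ = 0.0488 μg/L = 48.8 pg/mL.

48.8 pg/mL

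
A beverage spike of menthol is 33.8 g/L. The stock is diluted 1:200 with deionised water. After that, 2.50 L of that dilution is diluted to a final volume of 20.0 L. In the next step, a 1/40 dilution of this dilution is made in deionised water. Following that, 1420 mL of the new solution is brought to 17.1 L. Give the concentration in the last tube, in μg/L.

Overall dilution factor = 200 × 8 × 40 × 12.04 = 7.71 × 10⁵.
33.8 g/L / 7.71 × 10⁵ = 4.39 × 10⁻⁵ g/L = 43.9 μg/L.

43.9 μg/L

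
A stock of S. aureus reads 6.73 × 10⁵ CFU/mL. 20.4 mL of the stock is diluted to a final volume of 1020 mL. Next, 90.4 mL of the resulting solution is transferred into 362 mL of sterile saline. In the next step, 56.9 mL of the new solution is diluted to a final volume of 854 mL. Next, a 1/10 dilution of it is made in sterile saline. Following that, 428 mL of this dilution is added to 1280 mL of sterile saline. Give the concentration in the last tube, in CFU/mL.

4.49 CFU/mL

Overall dilution factor = 50 × 5.004 × 15.01 × 10 × 3.991 = 1.50 × 10⁵.
6.73 × 10⁵ CFU/mL / 1.50 × 10⁵ = 4.49 CFU/mL.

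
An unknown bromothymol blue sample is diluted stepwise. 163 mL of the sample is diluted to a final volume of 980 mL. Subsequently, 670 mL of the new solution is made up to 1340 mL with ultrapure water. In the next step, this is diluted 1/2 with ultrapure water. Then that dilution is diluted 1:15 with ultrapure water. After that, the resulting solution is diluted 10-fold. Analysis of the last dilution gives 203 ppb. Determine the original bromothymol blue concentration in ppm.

Overall dilution factor = 6.012 × 2 × 2 × 15 × 10 = 3607.
Original = 203 ppb × 3607 = 7.32 × 10⁵ ppb = 732 ppm.

732 ppm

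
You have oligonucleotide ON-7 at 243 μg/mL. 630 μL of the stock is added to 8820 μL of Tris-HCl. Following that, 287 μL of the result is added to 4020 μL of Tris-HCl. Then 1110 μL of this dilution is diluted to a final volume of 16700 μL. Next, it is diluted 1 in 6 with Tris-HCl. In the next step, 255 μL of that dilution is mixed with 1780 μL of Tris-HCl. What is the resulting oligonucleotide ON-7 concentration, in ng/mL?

Overall dilution factor = 15 × 15.01 × 15.05 × 6 × 7.980 = 1.62 × 10⁵.
243 μg/mL / 1.62 × 10⁵ = 1.50 × 10⁻³ μg/mL = 1.50 ng/mL.

1.50 ng/mL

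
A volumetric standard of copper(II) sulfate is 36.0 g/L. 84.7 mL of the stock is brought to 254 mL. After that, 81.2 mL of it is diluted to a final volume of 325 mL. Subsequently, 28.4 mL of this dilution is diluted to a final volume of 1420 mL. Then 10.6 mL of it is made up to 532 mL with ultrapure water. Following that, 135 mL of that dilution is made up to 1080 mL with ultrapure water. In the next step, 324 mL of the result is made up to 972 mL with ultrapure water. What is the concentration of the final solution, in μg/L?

Overall dilution factor = 2.999 × 4.002 × 50 × 50.19 × 8 × 3 = 7.23 × 10⁵.
36.0 g/L / 7.23 × 10⁵ = 4.98 × 10⁻⁵ g/L = 49.8 μg/L.

49.8 μg/L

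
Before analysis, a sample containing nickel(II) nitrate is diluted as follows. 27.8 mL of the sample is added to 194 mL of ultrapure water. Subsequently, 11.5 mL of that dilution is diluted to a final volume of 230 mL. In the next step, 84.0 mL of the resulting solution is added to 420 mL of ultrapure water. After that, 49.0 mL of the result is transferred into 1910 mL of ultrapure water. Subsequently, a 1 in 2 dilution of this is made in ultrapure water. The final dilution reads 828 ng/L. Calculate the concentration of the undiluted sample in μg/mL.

63.4 μg/mL

Overall dilution factor = 7.978 × 20 × 6 × 39.98 × 2 = 7.66 × 10⁴.
Original = 828 ng/L × 7.66 × 10⁴ = 6.34 × 10⁷ ng/L = 63.4 μg/mL.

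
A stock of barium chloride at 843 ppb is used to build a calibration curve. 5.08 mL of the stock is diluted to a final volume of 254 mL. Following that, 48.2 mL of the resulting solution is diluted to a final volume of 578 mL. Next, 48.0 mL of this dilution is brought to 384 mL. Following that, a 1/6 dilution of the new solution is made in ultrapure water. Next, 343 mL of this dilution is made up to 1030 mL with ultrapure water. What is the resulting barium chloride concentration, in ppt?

Overall dilution factor = 50 × 11.99 × 8 × 6 × 3.003 = 8.64 × 10⁴.
843 ppb / 8.64 × 10⁴ = 9.75 × 10⁻³ ppb = 9.75 ppt.

9.75 ppt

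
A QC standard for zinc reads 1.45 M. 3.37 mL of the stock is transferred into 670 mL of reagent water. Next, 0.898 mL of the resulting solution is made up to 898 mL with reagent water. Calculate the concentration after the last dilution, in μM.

Overall dilution factor = 199.8 × 1000 = 2.00 × 10⁵.
1.45 M / 2.00 × 10⁵ = 7.26 × 10⁻⁶ M = 7.26 μM.

7.26 μM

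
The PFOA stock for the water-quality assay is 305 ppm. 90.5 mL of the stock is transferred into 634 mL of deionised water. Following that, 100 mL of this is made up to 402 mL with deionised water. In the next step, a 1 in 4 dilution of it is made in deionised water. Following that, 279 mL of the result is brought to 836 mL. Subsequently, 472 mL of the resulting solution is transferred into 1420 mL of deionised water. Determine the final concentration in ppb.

197 ppb

Overall dilution factor = 8.006 × 4.020 × 4 × 2.996 × 4.008 = 1546.
305 ppm / 1546 = 0.197 ppm = 197 ppb.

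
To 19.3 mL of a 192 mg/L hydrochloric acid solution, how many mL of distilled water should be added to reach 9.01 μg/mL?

392 mL

9.01 μg/mL = 9.01 mg/L.
V₂ = C₁V₁/C₂ = 192 × 19.3 / 9.01 = 411 mL.
Diluent to add = V₂ − V₁ = 411 − 19.3 = 392 mL.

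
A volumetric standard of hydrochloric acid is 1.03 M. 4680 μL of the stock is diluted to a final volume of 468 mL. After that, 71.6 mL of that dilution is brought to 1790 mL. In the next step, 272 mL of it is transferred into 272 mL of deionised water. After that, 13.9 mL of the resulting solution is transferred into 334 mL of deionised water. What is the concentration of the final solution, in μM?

8.23 μM

Overall dilution factor = 100 × 25 × 2 × 25.03 = 1.25 × 10⁵.
1.03 M / 1.25 × 10⁵ = 8.23 × 10⁻⁶ M = 8.23 μM.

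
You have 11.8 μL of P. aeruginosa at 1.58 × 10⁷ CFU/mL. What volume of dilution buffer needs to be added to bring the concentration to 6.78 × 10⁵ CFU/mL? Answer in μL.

263 μL

V₂ = C₁V₁/C₂ = 1.58 × 10⁷ × 11.8 / 6.78 × 10⁵ = 275 μL.
Diluent to add = V₂ − V₁ = 275 − 11.8 = 263 μL.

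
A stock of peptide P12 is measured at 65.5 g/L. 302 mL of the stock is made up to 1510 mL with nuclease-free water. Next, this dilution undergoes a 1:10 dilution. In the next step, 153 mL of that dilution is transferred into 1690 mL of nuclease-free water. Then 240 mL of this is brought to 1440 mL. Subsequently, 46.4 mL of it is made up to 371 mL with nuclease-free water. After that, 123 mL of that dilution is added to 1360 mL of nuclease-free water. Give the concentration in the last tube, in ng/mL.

Overall dilution factor = 5 × 10 × 12.05 × 6 × 7.996 × 12.06 = 3.48 × 10⁵.
65.5 g/L / 3.48 × 10⁵ = 1.88 × 10⁻⁴ g/L = 188 ng/mL.

188 ng/mL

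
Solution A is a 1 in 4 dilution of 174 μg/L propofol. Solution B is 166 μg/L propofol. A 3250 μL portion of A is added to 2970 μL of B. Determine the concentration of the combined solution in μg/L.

102 μg/L

C_A = 174 μg/L / 4 = 43.5 μg/L.
C_mix = (C_A·V_A + C_B·V_B)/(V_A + V_B) = (43.5×3250 + 166×2970) / 6220 = 102 μg/L.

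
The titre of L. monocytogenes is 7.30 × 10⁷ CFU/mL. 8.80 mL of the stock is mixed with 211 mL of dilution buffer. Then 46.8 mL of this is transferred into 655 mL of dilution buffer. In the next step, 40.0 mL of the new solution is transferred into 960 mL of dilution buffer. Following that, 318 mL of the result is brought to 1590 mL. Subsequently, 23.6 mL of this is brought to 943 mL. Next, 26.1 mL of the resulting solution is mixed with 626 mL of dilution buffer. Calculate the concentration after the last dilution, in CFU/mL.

Overall dilution factor = 24.98 × 15.00 × 25 × 5 × 39.96 × 24.98 = 4.67 × 10⁷.
7.30 × 10⁷ CFU/mL / 4.67 × 10⁷ = 1.56 CFU/mL.

1.56 CFU/mL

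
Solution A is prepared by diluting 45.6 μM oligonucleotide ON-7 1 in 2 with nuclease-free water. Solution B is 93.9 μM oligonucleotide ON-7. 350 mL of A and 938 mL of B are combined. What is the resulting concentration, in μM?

C_A = 45.6 μM / 2 = 22.8 μM.
C_mix = (C_A·V_A + C_B·V_B)/(V_A + V_B) = (22.8×350 + 93.9×938) / 1288 = 74.6 μM.

74.6 μM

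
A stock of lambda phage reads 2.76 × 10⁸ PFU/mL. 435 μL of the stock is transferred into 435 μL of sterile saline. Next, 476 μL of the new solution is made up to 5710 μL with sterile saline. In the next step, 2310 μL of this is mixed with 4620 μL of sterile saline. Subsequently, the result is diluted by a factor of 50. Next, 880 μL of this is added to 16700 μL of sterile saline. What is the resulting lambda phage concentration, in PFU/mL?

3840 PFU/mL

Overall dilution factor = 2 × 12.00 × 3 × 50 × 19.98 = 7.19 × 10⁴.
2.76 × 10⁸ PFU/mL / 7.19 × 10⁴ = 3840 PFU/mL.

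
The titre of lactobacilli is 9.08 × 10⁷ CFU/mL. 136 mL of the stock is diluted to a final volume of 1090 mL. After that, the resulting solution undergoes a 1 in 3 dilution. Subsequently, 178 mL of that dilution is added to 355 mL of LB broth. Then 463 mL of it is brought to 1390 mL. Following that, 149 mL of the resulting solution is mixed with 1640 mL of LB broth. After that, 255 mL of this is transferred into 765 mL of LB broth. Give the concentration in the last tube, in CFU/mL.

Overall dilution factor = 8.015 × 3 × 2.994 × 3.002 × 12.01 × 4 = 1.04 × 10⁴.
9.08 × 10⁷ CFU/mL / 1.04 × 10⁴ = 8750 CFU/mL.

8750 CFU/mL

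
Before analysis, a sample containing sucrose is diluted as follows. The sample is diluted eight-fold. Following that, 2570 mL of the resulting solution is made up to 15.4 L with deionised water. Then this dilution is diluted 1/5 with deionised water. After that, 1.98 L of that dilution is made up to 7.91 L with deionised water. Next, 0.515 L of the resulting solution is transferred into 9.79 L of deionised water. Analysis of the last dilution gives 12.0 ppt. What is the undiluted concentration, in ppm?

0.230 ppm

Overall dilution factor = 8 × 5.992 × 5 × 3.995 × 20.01 = 1.92 × 10⁴.
Original = 12.0 ppt × 1.92 × 10⁴ = 2.30 × 10⁵ ppt = 0.230 ppm.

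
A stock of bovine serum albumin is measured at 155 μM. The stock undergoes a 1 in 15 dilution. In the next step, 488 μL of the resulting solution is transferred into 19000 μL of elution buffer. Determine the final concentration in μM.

Overall dilution factor = 15 × 39.93 = 599.
155 μM / 599 = 0.259 μM.

0.259 μM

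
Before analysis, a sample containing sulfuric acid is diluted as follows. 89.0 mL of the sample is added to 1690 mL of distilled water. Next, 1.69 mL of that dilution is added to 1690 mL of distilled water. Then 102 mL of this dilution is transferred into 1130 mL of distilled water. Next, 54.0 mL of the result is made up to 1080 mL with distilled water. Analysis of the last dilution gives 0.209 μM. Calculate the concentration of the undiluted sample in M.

Overall dilution factor = 19.99 × 1001 × 12.08 × 20 = 4.83 × 10⁶.
Original = 0.209 μM × 4.83 × 10⁶ = 1.01 × 10⁶ μM = 1.01 M.

1.01 M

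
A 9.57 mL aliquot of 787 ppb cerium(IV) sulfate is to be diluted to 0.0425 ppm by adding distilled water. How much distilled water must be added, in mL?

0.0425 ppm = 42.5 ppb.
V₂ = C₁V₁/C₂ = 787 × 9.57 / 42.5 = 177 mL.
Diluent to add = V₂ − V₁ = 177 − 9.57 = 168 mL.

168 mL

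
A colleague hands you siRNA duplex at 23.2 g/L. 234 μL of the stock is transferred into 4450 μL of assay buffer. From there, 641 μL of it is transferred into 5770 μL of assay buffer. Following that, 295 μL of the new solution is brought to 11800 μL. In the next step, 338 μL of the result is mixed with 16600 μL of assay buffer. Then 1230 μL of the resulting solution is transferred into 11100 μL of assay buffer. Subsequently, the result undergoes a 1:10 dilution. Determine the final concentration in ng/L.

577 ng/L

Overall dilution factor = 20.02 × 10.00 × 40 × 50.11 × 10.02 × 10 = 4.02 × 10⁷.
23.2 g/L / 4.02 × 10⁷ = 5.77 × 10⁻⁷ g/L = 577 ng/L.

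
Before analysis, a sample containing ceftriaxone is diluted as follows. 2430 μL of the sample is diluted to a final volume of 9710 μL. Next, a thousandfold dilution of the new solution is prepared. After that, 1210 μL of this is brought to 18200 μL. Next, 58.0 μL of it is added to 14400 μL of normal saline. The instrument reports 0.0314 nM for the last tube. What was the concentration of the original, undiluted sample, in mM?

0.470 mM

Overall dilution factor = 3.996 × 1000 × 15.04 × 249.3 = 1.50 × 10⁷.
Original = 0.0314 nM × 1.50 × 10⁷ = 4.70 × 10⁵ nM = 0.470 mM.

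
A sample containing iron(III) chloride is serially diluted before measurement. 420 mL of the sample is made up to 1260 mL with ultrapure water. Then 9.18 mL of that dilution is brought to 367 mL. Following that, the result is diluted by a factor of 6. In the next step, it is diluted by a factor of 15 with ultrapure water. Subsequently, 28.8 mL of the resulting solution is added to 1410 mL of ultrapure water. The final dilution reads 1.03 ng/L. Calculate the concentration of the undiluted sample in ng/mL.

Overall dilution factor = 3 × 39.98 × 6 × 15 × 49.96 = 5.39 × 10⁵.
Original = 1.03 ng/L × 5.39 × 10⁵ = 5.55 × 10⁵ ng/L = 555 ng/mL.

555 ng/mL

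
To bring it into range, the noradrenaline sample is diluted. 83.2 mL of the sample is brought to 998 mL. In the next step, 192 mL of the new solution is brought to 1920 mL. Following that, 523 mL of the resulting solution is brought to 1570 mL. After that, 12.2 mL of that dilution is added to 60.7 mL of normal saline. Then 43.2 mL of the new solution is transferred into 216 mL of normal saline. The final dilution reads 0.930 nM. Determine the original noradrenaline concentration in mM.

0.0120 mM

Overall dilution factor = 12.00 × 10 × 3.002 × 5.975 × 6 = 1.29 × 10⁴.
Original = 0.930 nM × 1.29 × 10⁴ = 1.20 × 10⁴ nM = 0.0120 mM.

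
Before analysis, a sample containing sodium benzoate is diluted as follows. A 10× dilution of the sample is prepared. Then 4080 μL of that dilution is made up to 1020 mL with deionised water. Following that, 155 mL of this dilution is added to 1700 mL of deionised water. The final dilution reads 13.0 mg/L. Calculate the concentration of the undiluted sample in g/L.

Overall dilution factor = 10 × 250 × 11.97 = 2.99 × 10⁴.
Original = 13.0 mg/L × 2.99 × 10⁴ = 3.89 × 10⁵ mg/L = 389 g/L.

389 g/L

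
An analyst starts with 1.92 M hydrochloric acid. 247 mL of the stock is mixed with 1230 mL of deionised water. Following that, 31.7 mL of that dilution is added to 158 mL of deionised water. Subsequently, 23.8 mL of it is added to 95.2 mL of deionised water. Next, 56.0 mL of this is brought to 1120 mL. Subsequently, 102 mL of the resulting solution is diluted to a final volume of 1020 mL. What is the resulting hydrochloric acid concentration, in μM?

Overall dilution factor = 5.980 × 5.984 × 5 × 20 × 10 = 3.58 × 10⁴.
1.92 M / 3.58 × 10⁴ = 5.37 × 10⁻⁵ M = 53.7 μM.

53.7 μM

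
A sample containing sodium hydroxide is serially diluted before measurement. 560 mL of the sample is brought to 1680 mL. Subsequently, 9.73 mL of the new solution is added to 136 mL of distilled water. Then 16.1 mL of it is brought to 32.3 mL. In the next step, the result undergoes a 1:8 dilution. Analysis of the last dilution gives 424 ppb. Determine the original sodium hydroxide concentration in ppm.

306 ppm

Overall dilution factor = 3 × 14.98 × 2.006 × 8 = 721.
Original = 424 ppb × 721 = 3.06 × 10⁵ ppb = 306 ppm.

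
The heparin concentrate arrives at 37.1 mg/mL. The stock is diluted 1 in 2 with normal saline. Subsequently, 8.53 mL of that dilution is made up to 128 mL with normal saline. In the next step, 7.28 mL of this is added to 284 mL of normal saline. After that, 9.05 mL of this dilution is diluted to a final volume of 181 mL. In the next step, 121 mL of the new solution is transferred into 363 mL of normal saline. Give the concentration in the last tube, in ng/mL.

Overall dilution factor = 2 × 15.01 × 40.01 × 20 × 4 = 9.61 × 10⁴.
37.1 mg/mL / 9.61 × 10⁴ = 3.86 × 10⁻⁴ mg/mL = 386 ng/mL.

386 ng/mL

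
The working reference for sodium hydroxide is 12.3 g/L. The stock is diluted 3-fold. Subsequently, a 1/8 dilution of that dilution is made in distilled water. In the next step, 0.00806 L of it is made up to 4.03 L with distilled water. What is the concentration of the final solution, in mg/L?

Overall dilution factor = 3 × 8 × 500 = 1.20 × 10⁴.
12.3 g/L / 1.20 × 10⁴ = 1.02 × 10⁻³ g/L = 1.02 mg/L.

1.02 mg/L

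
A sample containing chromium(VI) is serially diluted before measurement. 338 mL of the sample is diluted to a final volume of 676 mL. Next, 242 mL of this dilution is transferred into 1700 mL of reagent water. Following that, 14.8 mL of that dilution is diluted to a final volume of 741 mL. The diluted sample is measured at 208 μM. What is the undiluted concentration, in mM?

167 mM

Overall dilution factor = 2 × 8.025 × 50.07 = 804.
Original = 208 μM × 804 = 1.67 × 10⁵ μM = 167 mM.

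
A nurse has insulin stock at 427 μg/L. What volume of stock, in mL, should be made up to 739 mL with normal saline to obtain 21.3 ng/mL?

36.9 mL

21.3 ng/mL = 21.3 μg/L.
V₁ = C₂V₂/C₁ = 21.3 × 739 / 427 = 36.9 mL.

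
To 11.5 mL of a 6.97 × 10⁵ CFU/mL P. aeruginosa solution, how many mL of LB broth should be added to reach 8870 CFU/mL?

V₂ = C₁V₁/C₂ = 6.97 × 10⁵ × 11.5 / 8870 = 904 mL.
Diluent to add = V₂ − V₁ = 904 − 11.5 = 892 mL.

892 mL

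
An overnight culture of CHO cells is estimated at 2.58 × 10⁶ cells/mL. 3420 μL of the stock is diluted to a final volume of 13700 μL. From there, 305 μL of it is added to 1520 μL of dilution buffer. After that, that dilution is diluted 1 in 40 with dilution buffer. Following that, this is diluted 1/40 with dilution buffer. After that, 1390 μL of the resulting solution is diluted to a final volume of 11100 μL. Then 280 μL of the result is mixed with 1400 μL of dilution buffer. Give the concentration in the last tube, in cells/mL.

Overall dilution factor = 4.006 × 5.984 × 40 × 40 × 7.986 × 6 = 1.84 × 10⁶.
2.58 × 10⁶ cells/mL / 1.84 × 10⁶ = 1.40 cells/mL.

1.40 cells/mL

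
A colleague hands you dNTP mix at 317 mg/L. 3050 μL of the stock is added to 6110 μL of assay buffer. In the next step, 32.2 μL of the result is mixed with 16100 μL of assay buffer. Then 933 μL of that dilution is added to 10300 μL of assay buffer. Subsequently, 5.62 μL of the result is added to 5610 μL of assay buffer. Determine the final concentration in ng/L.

Overall dilution factor = 3.003 × 501 × 12.04 × 999.2 = 1.81 × 10⁷.
317 mg/L / 1.81 × 10⁷ = 1.75 × 10⁻⁵ mg/L = 17.5 ng/L.

17.5 ng/L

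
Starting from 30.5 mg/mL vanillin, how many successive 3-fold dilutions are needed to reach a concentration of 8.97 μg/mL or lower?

Need 3ⁿ ≥ 3400, so n ≥ log(3400)/log(3) = 7.40.
Minimum whole steps: n = 8.

8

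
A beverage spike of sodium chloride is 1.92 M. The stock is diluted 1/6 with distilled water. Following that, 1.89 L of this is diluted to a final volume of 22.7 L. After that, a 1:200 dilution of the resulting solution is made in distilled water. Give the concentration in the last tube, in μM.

Overall dilution factor = 6 × 12.01 × 200 = 1.44 × 10⁴.
1.92 M / 1.44 × 10⁴ = 1.33 × 10⁻⁴ M = 133 μM.

133 μM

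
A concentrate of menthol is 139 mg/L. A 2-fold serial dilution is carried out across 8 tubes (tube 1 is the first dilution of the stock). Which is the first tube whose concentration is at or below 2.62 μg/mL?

Tube n has concentration 139 mg/L / 2ⁿ.
Need 2ⁿ ≥ 139 mg/L / 2.62 μg/mL = 53.1, so n ≥ 5.73.
First such tube: n = 6.

tube 6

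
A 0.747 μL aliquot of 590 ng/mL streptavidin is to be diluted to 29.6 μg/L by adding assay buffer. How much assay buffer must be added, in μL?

14.1 μL

29.6 μg/L = 29.6 ng/mL.
V₂ = C₁V₁/C₂ = 590 × 0.747 / 29.6 = 14.9 μL.
Diluent to add = V₂ − V₁ = 14.9 − 0.747 = 14.1 μL.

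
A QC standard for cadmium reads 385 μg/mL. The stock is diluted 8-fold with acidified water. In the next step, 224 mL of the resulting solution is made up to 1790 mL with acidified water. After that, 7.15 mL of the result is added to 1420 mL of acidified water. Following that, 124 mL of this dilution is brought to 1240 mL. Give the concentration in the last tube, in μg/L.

Overall dilution factor = 8 × 7.991 × 199.6 × 10 = 1.28 × 10⁵.
385 μg/mL / 1.28 × 10⁵ = 3.02 × 10⁻³ μg/mL = 3.02 μg/L.

3.02 μg/L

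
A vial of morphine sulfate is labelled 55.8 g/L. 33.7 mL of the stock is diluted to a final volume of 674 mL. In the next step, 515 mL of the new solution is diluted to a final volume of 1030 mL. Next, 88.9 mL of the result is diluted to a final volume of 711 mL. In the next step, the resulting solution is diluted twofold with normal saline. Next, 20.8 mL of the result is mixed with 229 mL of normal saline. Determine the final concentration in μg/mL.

Overall dilution factor = 20 × 2 × 7.998 × 2 × 12.01 = 7684.
55.8 g/L / 7684 = 7.26 × 10⁻³ g/L = 7.26 μg/mL.

7.26 μg/mL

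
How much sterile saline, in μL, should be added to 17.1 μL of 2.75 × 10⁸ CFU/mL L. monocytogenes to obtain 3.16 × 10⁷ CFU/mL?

V₂ = C₁V₁/C₂ = 2.75 × 10⁸ × 17.1 / 3.16 × 10⁷ = 149 μL.
Diluent to add = V₂ − V₁ = 149 − 17.1 = 132 μL.

132 μL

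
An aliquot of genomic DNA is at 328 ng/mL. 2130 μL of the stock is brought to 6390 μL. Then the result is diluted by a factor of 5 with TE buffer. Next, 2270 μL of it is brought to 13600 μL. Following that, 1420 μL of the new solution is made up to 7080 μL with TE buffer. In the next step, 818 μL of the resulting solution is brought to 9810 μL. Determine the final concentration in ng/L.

61.0 ng/L

Overall dilution factor = 3 × 5 × 5.991 × 4.986 × 11.99 = 5374.
328 ng/mL / 5374 = 0.0610 ng/mL = 61.0 ng/L.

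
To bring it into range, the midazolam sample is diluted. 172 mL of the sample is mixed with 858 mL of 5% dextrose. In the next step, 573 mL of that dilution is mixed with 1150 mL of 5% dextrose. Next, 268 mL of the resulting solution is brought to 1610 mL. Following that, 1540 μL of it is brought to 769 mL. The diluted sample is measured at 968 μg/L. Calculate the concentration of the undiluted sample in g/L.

Overall dilution factor = 5.988 × 3.007 × 6.007 × 499.4 = 5.40 × 10⁴.
Original = 968 μg/L × 5.40 × 10⁴ = 5.23 × 10⁷ μg/L = 52.3 g/L.

52.3 g/L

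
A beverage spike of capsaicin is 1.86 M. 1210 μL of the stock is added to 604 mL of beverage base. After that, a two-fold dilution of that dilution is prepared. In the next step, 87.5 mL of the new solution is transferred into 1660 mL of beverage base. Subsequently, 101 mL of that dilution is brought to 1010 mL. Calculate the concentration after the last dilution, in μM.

Overall dilution factor = 500.2 × 2 × 19.97 × 10 = 2.00 × 10⁵.
1.86 M / 2.00 × 10⁵ = 9.31 × 10⁻⁶ M = 9.31 μM.

9.31 μM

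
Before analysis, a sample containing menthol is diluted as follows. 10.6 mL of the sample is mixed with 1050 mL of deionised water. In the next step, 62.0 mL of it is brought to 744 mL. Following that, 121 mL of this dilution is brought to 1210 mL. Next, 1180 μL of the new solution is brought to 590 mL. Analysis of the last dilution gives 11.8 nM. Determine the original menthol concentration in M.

Overall dilution factor = 100.1 × 12 × 10 × 500 = 6.00 × 10⁶.
Original = 11.8 nM × 6.00 × 10⁶ = 7.08 × 10⁷ nM = 0.0708 M.

0.0708 M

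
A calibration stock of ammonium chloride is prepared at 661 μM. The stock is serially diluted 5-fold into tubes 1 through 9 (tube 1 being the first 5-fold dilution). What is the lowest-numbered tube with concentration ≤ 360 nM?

Tube n has concentration 661 μM / 5ⁿ.
Need 5ⁿ ≥ 661 μM / 360 nM = 1836, so n ≥ 4.67.
First such tube: n = 5.

tube 5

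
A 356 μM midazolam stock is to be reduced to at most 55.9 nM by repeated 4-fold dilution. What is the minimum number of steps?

Need 4ⁿ ≥ 6369, so n ≥ log(6369)/log(4) = 6.32.
Minimum whole steps: n = 7.

7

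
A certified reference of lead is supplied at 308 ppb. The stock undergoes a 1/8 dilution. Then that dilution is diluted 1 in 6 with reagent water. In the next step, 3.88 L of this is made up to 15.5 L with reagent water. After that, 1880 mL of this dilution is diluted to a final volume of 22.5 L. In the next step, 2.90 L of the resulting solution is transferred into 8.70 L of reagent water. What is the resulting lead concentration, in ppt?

33.6 ppt

Overall dilution factor = 8 × 6 × 3.995 × 11.97 × 4 = 9180.
308 ppb / 9180 = 0.0336 ppb = 33.6 ppt.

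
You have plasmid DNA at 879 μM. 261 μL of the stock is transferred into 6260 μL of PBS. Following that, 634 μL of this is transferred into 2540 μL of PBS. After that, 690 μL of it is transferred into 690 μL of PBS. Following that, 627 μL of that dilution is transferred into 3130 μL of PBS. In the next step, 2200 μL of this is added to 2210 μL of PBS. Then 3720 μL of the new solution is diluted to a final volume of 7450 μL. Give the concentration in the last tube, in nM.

Overall dilution factor = 24.98 × 5.006 × 2 × 5.992 × 2.005 × 2.003 = 6018.
879 μM / 6018 = 0.146 μM = 146 nM.

146 nM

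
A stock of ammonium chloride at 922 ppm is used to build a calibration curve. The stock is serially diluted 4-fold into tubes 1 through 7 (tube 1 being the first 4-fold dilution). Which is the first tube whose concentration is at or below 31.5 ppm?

tube 3

Tube n has concentration 922 ppm / 4ⁿ.
Need 4ⁿ ≥ 922 ppm / 31.5 ppm = 29.3, so n ≥ 2.44.
First such tube: n = 3.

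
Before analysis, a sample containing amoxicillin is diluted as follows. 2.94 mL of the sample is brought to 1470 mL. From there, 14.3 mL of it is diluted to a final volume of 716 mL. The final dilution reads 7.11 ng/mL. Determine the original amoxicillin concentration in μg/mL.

Overall dilution factor = 500 × 50.07 = 2.50 × 10⁴.
Original = 7.11 ng/mL × 2.50 × 10⁴ = 1.78 × 10⁵ ng/mL = 178 μg/mL.

178 μg/mL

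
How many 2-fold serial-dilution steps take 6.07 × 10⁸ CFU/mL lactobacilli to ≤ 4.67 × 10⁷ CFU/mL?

4

Need 2ⁿ ≥ 13.0, so n ≥ log(13.0)/log(2) = 3.70.
Minimum whole steps: n = 4.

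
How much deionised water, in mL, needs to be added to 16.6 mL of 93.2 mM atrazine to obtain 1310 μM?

1310 μM = 1.31 mM.
V₂ = C₁V₁/C₂ = 93.2 × 16.6 / 1.31 = 1181 mL.
Diluent to add = V₂ − V₁ = 1181 − 16.6 = 1160 mL.

1160 mL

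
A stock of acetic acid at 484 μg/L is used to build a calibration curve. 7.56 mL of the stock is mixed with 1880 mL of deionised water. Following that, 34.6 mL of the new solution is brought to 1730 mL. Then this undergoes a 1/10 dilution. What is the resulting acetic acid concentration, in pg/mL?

Overall dilution factor = 249.7 × 50 × 10 = 1.25 × 10⁵.
484 μg/L / 1.25 × 10⁵ = 3.88 × 10⁻³ μg/L = 3.88 pg/mL.

3.88 pg/mL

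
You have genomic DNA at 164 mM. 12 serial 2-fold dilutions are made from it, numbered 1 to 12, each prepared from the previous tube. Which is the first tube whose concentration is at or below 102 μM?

Tube n has concentration 164 mM / 2ⁿ.
Need 2ⁿ ≥ 164 mM / 102 μM = 1608, so n ≥ 10.65.
First such tube: n = 11.

tube 11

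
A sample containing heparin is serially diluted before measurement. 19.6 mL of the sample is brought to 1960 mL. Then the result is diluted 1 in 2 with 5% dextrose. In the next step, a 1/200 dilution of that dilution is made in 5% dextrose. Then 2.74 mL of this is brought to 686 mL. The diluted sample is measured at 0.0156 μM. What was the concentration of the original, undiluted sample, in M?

0.156 M

Overall dilution factor = 100 × 2 × 200 × 250.4 = 1.00 × 10⁷.
Original = 0.0156 μM × 1.00 × 10⁷ = 1.56 × 10⁵ μM = 0.156 M.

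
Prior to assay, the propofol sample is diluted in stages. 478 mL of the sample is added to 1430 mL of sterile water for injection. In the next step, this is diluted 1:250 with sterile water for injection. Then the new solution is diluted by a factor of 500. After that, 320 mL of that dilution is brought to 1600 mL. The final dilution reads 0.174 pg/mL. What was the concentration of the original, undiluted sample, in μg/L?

Overall dilution factor = 3.992 × 250 × 500 × 5 = 2.49 × 10⁶.
Original = 0.174 pg/mL × 2.49 × 10⁶ = 4.34 × 10⁵ pg/mL = 434 μg/L.

434 μg/L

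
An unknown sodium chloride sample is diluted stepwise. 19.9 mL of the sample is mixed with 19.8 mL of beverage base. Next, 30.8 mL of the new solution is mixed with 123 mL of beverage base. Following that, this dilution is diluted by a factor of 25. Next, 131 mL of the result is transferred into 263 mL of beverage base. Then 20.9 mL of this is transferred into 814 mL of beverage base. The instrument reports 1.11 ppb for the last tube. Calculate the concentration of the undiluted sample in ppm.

Overall dilution factor = 1.995 × 4.994 × 25 × 3.008 × 39.95 = 2.99 × 10⁴.
Original = 1.11 ppb × 2.99 × 10⁴ = 3.32 × 10⁴ ppb = 33.2 ppm.

33.2 ppm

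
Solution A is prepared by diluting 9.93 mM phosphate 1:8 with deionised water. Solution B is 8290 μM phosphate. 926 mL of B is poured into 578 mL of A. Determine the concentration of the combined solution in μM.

C_A = 9.93 mM / 8 = 1.24 mM.
C_B = 8290 μM = 8.29 mM.
C_mix = (C_A·V_A + C_B·V_B)/(V_A + V_B) = (1.24×578 + 8.29×926) / 1504 = 5.58 mM = 5580 μM.

5580 μM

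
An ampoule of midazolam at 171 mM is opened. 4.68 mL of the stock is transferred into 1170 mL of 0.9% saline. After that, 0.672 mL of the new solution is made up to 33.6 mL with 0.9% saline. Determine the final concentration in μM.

Overall dilution factor = 251 × 50 = 1.26 × 10⁴.
171 mM / 1.26 × 10⁴ = 0.0136 mM = 13.6 μM.

13.6 μM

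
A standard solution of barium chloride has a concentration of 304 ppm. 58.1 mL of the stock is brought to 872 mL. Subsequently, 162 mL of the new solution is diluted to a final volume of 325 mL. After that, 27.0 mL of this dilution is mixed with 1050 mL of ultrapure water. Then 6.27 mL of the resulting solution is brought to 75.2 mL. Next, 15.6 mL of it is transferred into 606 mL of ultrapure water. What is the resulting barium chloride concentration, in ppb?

Overall dilution factor = 15.01 × 2.006 × 39.89 × 11.99 × 39.85 = 5.74 × 10⁵.
304 ppm / 5.74 × 10⁵ = 5.30 × 10⁻⁴ ppm = 0.530 ppb.

0.530 ppb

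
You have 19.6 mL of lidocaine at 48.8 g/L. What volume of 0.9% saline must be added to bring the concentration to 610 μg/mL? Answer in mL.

1550 mL

610 μg/mL = 0.610 g/L.
V₂ = C₁V₁/C₂ = 48.8 × 19.6 / 0.610 = 1568 mL.
Diluent to add = V₂ − V₁ = 1568 − 19.6 = 1550 mL.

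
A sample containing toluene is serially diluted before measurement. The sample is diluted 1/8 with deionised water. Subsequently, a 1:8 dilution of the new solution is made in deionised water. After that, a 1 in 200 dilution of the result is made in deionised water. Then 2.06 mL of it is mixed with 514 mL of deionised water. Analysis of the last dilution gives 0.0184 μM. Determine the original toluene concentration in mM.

59.0 mM

Overall dilution factor = 8 × 8 × 200 × 250.5 = 3.21 × 10⁶.
Original = 0.0184 μM × 3.21 × 10⁶ = 5.90 × 10⁴ μM = 59.0 mM.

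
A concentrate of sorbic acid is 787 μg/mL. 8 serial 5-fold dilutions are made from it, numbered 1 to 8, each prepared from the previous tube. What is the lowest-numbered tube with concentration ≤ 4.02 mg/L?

Tube n has concentration 787 μg/mL / 5ⁿ.
Need 5ⁿ ≥ 787 μg/mL / 4.02 mg/L = 196, so n ≥ 3.28.
First such tube: n = 4.

tube 4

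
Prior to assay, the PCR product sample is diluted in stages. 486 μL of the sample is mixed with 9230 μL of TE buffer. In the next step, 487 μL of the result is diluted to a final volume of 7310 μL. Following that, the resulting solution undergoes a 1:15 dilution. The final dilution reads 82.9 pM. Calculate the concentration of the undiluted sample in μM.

Overall dilution factor = 19.99 × 15.01 × 15 = 4501.
Original = 82.9 pM × 4501 = 3.73 × 10⁵ pM = 0.373 μM.

0.373 μM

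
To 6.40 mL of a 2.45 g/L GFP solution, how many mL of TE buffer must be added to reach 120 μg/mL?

124 mL

120 μg/mL = 0.120 g/L.
V₂ = C₁V₁/C₂ = 2.45 × 6.40 / 0.120 = 131 mL.
Diluent to add = V₂ − V₁ = 131 − 6.40 = 124 mL.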